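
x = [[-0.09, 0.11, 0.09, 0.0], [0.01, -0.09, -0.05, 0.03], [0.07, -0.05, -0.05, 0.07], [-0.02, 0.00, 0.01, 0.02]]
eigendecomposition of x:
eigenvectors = [[(-0.78+0j),(0.13+0.13j),0.13-0.13j,0.41+0.00j],[0.34+0.00j,-0.56+0.10j,(-0.56-0.1j),-0.27+0.00j],[(0.52+0j),0.78+0.00j,(0.78-0j),(0.84+0j)],[-0.09+0.00j,(-0.15+0.04j),(-0.15-0.04j),(0.24+0j)]]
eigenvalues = [(-0.2+0j), (-0.02+0.01j), (-0.02-0.01j), (0.02+0j)]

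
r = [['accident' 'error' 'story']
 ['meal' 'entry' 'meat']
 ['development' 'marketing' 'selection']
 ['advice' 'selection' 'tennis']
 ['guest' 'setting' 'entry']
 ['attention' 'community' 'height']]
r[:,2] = ['story', 'meat', 'selection', 'tennis', 'entry', 'height']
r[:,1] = ['error', 'entry', 'marketing', 'selection', 'setting', 'community']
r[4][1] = 'setting'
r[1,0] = 'meal'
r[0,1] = 'error'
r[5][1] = 'community'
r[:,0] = ['accident', 'meal', 'development', 'advice', 'guest', 'attention']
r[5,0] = 'attention'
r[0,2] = 'story'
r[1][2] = 'meat'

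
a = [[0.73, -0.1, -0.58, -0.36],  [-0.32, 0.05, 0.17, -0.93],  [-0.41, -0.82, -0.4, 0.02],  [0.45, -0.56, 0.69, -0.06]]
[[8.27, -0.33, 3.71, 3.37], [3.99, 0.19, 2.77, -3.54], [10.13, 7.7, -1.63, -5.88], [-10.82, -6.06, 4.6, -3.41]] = a@[[-4.3, -6.19, 4.53, 4.46], [-2.73, -2.86, -1.44, 6.25], [-15.60, -7.03, 2.17, -2.59], [-5.81, 0.49, -4.22, 2.13]]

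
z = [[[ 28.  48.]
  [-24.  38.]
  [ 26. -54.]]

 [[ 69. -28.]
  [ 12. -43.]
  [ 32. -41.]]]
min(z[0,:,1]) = -54.0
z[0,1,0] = -24.0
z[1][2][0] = 32.0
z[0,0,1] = 48.0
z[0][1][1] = 38.0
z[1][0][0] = 69.0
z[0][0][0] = 28.0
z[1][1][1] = -43.0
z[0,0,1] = 48.0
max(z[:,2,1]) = -41.0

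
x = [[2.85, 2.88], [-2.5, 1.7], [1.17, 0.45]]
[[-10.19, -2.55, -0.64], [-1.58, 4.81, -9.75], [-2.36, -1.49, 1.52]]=x @ [[-1.06, -1.51, 2.24], [-2.49, 0.61, -2.44]]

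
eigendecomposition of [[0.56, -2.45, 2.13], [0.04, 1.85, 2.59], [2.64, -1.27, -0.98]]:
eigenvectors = [[(0.66+0j), (-0.63+0j), (-0.63-0j)], [0.36+0.00j, (-0+0.6j), -0.00-0.60j], [(-0.66+0j), -0.48+0.07j, (-0.48-0.07j)]]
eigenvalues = [(-2.91+0j), (2.17+2.09j), (2.17-2.09j)]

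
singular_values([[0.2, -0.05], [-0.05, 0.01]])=[0.21, 0.0]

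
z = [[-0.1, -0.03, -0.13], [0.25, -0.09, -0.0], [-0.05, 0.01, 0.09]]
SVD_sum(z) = [[-0.10,0.03,-0.01], [0.25,-0.07,0.03], [-0.04,0.01,-0.00]] + [[0.0, -0.04, -0.12],[0.0, -0.01, -0.04],[-0.00, 0.03, 0.09]] + [[-0.01, -0.02, 0.01], [-0.0, -0.01, 0.0], [-0.01, -0.03, 0.01]]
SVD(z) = [[-0.36, 0.8, -0.48], [0.92, 0.23, -0.31], [-0.14, -0.56, -0.82]] @ diag([0.2853869626496925, 0.16195326627029752, 0.037754749290189404]) @ [[0.96, -0.26, 0.12], [0.04, -0.31, -0.95], [0.28, 0.92, -0.29]]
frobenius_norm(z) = 0.33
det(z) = 0.00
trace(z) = -0.10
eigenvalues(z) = [(-0.1+0.07j), (-0.1-0.07j), (0.11+0j)]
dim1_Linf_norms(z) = [0.13, 0.25, 0.09]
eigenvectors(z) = [[(-0.06+0.27j),(-0.06-0.27j),(-0.4+0j)], [0.96+0.00j,0.96-0.00j,-0.50+0.00j], [(-0.08+0.04j),-0.08-0.04j,0.76+0.00j]]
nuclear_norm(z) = 0.49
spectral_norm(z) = 0.29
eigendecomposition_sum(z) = [[-0.05+0.02j,-0.01-0.02j,-0.04+0.00j], [(0.12+0.17j),(-0.04+0.06j),(0.03+0.12j)], [(-0.02-0.01j),0.00-0.01j,(-0.01-0.01j)]] + [[(-0.05-0.02j),(-0.01+0.02j),-0.04-0.00j], [(0.12-0.17j),(-0.04-0.06j),(0.03-0.12j)], [(-0.02+0.01j),0.01j,-0.01+0.01j]] + [[0.01-0.00j, -0.00-0.00j, (-0.06-0j)], [(0.01-0j), (-0.01-0j), (-0.07-0j)], [-0.02+0.00j, (0.01+0j), 0.11+0.00j]]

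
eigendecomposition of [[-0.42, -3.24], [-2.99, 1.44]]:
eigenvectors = [[-0.81, 0.61], [-0.58, -0.79]]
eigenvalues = [-2.74, 3.76]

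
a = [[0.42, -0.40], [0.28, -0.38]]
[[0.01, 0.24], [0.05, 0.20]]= a @ [[-0.30, 0.20],[-0.34, -0.39]]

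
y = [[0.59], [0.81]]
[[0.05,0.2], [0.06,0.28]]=y@[[0.08,0.34]]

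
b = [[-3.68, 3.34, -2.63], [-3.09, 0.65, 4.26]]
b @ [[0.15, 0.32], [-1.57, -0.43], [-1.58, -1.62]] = [[-1.64, 1.65], [-8.21, -8.17]]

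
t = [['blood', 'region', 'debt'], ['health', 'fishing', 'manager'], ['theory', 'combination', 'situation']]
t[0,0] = 'blood'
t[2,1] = 'combination'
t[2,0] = 'theory'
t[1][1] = 'fishing'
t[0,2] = 'debt'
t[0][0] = 'blood'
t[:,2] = ['debt', 'manager', 'situation']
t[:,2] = ['debt', 'manager', 'situation']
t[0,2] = 'debt'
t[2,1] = 'combination'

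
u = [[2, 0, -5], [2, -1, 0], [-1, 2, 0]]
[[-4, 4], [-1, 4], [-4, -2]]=u @ [[-2, 2], [-3, 0], [0, 0]]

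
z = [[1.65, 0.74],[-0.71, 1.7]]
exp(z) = [[3.88,3.61], [-3.47,4.12]]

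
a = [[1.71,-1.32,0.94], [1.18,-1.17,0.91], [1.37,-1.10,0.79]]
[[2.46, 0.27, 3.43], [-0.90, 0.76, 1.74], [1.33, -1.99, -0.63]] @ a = [[9.22,-7.34,5.27],[1.74,-1.62,1.22],[-0.94,1.27,-1.06]]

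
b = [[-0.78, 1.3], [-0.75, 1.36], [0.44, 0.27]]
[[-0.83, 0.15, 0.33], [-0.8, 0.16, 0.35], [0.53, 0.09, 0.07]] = b@[[1.17, 0.09, 0.01], [0.06, 0.17, 0.26]]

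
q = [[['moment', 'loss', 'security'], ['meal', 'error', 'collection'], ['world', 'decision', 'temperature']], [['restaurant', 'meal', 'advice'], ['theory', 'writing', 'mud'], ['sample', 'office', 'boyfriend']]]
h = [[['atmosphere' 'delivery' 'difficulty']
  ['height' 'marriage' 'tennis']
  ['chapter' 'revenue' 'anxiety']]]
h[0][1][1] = 'marriage'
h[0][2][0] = 'chapter'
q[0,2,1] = 'decision'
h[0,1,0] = 'height'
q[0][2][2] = 'temperature'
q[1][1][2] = 'mud'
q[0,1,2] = 'collection'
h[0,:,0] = ['atmosphere', 'height', 'chapter']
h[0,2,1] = 'revenue'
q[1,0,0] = 'restaurant'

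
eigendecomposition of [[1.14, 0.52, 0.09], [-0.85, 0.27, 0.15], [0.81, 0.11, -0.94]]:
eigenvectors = [[0.01+0.00j, (0.43+0.43j), (0.43-0.43j)],[0.13+0.00j, (-0.75+0j), (-0.75-0j)],[-0.99+0.00j, (0.2+0.15j), 0.20-0.15j]]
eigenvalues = [(-0.96+0j), (0.72+0.45j), (0.72-0.45j)]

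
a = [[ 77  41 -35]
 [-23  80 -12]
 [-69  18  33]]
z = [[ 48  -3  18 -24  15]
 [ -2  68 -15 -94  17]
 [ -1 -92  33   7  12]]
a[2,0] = -69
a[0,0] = 77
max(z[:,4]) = 17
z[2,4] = 12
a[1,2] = -12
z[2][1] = -92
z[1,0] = -2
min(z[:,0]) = -2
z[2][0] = -1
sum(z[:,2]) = 36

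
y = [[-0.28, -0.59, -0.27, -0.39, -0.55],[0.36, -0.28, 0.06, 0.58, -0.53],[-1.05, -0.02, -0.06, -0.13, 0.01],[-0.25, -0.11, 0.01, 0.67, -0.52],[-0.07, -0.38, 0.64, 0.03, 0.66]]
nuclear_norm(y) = 4.24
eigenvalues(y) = [(-0.63+0.69j), (-0.63-0.69j), (0.99+0.19j), (0.99-0.19j), 0j]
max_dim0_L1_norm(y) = 2.27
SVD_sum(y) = [[0.05, -0.07, -0.12, 0.19, -0.36],[0.08, -0.13, -0.21, 0.33, -0.64],[-0.02, 0.03, 0.04, -0.07, 0.13],[0.08, -0.12, -0.20, 0.31, -0.6],[-0.07, 0.11, 0.18, -0.28, 0.55]] + [[-0.56,-0.10,-0.15,-0.22,-0.12], [0.34,0.06,0.09,0.14,0.07], [-0.86,-0.15,-0.23,-0.34,-0.18], [-0.09,-0.01,-0.02,-0.03,-0.02], [0.14,0.02,0.04,0.06,0.03]] + [[0.08, 0.06, -0.12, -0.14, -0.04], [-0.10, -0.08, 0.15, 0.17, 0.04], [-0.12, -0.09, 0.17, 0.2, 0.05], [-0.19, -0.14, 0.27, 0.32, 0.08], [-0.24, -0.18, 0.35, 0.41, 0.1]] + [[0.15, -0.48, 0.11, -0.22, -0.03], [0.04, -0.13, 0.03, -0.06, -0.01], [-0.06, 0.19, -0.04, 0.09, 0.01], [-0.05, 0.17, -0.04, 0.08, 0.01], [0.1, -0.33, 0.08, -0.15, -0.02]] + [[0.0, -0.0, -0.00, 0.0, 0.0], [-0.00, 0.0, 0.0, -0.0, -0.00], [-0.0, 0.0, 0.0, -0.00, -0.0], [0.00, -0.00, -0.00, 0.00, 0.00], [0.0, -0.0, -0.00, 0.00, 0.00]]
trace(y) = 0.71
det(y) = 0.00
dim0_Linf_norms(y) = [1.05, 0.59, 0.64, 0.67, 0.66]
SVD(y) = [[-0.33,  0.51,  0.23,  0.74,  0.17], [-0.58,  -0.31,  -0.29,  0.20,  -0.66], [0.12,  0.79,  -0.33,  -0.29,  -0.42], [-0.54,  0.08,  -0.53,  -0.26,  0.59], [0.5,  -0.13,  -0.69,  0.51,  0.08]] @ diag([1.3176013819134393, 1.2460408841227935, 0.9112679259638973, 0.7593998794925308, 0.003362084244900753]) @ [[-0.11, 0.17, 0.27, -0.43, 0.83],[-0.88, -0.15, -0.23, -0.35, -0.19],[0.39, 0.30, -0.55, -0.65, -0.17],[0.26, -0.86, 0.2, -0.39, -0.06],[0.01, -0.35, -0.72, 0.34, 0.49]]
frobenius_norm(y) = 2.17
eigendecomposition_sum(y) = [[-0.27+0.20j, (-0.27-0.21j), -0.03+0.14j, (-0.04+0.15j), (-0.21-0.06j)], [(0.16+0.23j), -0.18+0.22j, 0.11+0.03j, 0.12+0.03j, (-0.05+0.17j)], [-0.39-0.09j, (-0.02-0.42j), (-0.15+0.08j), -0.17+0.09j, -0.12-0.24j], [-0.04+0.11j, -0.12-0.01j, (0.02+0.05j), 0.02+0.05j, -0.07+0.02j], [(0.13+0.19j), (-0.15+0.18j), (0.09+0.02j), (0.1+0.03j), (-0.04+0.14j)]] + [[(-0.27-0.2j),(-0.27+0.21j),(-0.03-0.14j),-0.04-0.15j,-0.21+0.06j],[(0.16-0.23j),(-0.18-0.22j),0.11-0.03j,(0.12-0.03j),(-0.05-0.17j)],[-0.39+0.09j,-0.02+0.42j,-0.15-0.08j,(-0.17-0.09j),(-0.12+0.24j)],[-0.04-0.11j,-0.12+0.01j,(0.02-0.05j),(0.02-0.05j),(-0.07-0.02j)],[0.13-0.19j,(-0.15-0.18j),0.09-0.02j,0.10-0.03j,-0.04-0.14j]] + [[0.13+0.12j, (-0.02+0.02j), (-0.1-0.15j), -0.16+0.02j, -0.06-0.23j], [0.02-0.26j, 0.04+0.01j, -0.09+0.26j, 0.17+0.17j, -0.21+0.28j], [-0.13-0.04j, 0.01-0.02j, 0.12+0.07j, (0.1-0.07j), 0.12+0.13j], [(-0.08-0.39j), 0.07+0.00j, (-0.01+0.41j), (0.32+0.18j), (-0.19+0.5j)], [-0.16+0.27j, (-0.04-0.04j), (0.23-0.23j), -0.09-0.27j, 0.37-0.19j]] + [[0.13-0.12j, -0.02-0.02j, (-0.1+0.15j), -0.16-0.02j, (-0.06+0.23j)], [(0.02+0.26j), (0.04-0.01j), (-0.09-0.26j), (0.17-0.17j), -0.21-0.28j], [-0.13+0.04j, (0.01+0.02j), 0.12-0.07j, 0.10+0.07j, (0.12-0.13j)], [-0.08+0.39j, (0.07-0j), (-0.01-0.41j), 0.32-0.18j, -0.19-0.50j], [-0.16-0.27j, -0.04+0.04j, 0.23+0.23j, (-0.09+0.27j), 0.37+0.19j]] + [[0j, (-0+0j), (-0-0j), -0j, -0j], [(-0-0j), -0j, 0.00+0.00j, (-0+0j), (-0+0j)], [-0.00-0.00j, -0j, 0j, -0.00+0.00j, (-0+0j)], [0.00+0.00j, (-0+0j), -0.00-0.00j, 0.00-0.00j, -0j], [0j, (-0+0j), -0.00-0.00j, -0j, -0j]]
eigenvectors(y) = [[-0.34+0.39j,-0.34-0.39j,0.23-0.17j,0.23+0.17j,0.01+0.00j], [(0.32+0.29j),(0.32-0.29j),(-0.41-0.12j),(-0.41+0.12j),-0.35+0.00j], [(-0.63+0j),-0.63-0.00j,(-0.1+0.19j),(-0.1-0.19j),-0.72+0.00j], [-0.03+0.18j,-0.03-0.18j,(-0.65+0j),-0.65-0.00j,0.34+0.00j], [(0.26+0.24j),0.26-0.24j,(0.37+0.35j),0.37-0.35j,(0.49+0j)]]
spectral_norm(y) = 1.32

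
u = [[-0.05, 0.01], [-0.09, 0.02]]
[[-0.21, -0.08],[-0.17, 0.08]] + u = [[-0.26, -0.07], [-0.26, 0.10]]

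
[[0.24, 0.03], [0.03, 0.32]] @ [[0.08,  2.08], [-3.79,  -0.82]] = [[-0.09,0.47],[-1.21,-0.20]]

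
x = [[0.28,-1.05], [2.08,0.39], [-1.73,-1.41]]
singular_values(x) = [2.99, 1.31]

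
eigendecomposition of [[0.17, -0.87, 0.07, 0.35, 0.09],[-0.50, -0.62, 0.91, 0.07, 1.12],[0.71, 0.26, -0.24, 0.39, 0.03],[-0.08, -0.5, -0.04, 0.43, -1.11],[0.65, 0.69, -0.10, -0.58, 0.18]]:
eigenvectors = [[-0.38+0.00j, (0.41+0j), 0.41+0.23j, (0.41-0.23j), (-0.16+0j)], [(-0.78+0j), (-0.05+0j), (0.11-0.2j), (0.11+0.2j), 0.11+0.00j], [(0.29+0j), 0.48+0.00j, (0.59+0j), 0.59-0.00j, (-0.66+0j)], [(0.02+0j), 0.71+0.00j, 0.55+0.19j, (0.55-0.19j), 0.57+0.00j], [(0.42+0j), -0.32+0.00j, -0.16-0.11j, (-0.16+0.11j), 0.45+0.00j]]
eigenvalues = [(-1.8+0j), (0.89+0j), (0.65+0.3j), (0.65-0.3j), (-0.47+0j)]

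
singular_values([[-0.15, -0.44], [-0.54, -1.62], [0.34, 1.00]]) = [2.06, 0.01]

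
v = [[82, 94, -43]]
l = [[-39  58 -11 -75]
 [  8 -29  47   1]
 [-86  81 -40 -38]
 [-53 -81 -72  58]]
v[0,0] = 82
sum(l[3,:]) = -148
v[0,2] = -43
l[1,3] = 1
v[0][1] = 94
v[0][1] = 94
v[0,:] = [82, 94, -43]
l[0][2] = -11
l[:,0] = [-39, 8, -86, -53]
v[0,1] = 94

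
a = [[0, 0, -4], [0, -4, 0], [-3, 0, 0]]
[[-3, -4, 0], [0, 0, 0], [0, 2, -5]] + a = [[-3, -4, -4], [0, -4, 0], [-3, 2, -5]]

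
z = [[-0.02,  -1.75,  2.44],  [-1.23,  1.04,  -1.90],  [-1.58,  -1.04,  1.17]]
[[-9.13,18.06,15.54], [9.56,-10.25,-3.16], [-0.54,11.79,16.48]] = z@[[-2.9, -0.96, -4.36], [3.59, -8.09, -10.88], [-1.19, 1.59, -1.47]]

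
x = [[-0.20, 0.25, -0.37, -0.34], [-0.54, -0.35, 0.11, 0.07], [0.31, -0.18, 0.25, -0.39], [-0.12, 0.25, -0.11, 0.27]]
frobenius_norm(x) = 1.14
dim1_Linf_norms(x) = [0.37, 0.54, 0.39, 0.27]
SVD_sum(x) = [[-0.12, 0.02, -0.05, 0.08], [-0.30, 0.05, -0.13, 0.18], [0.43, -0.08, 0.18, -0.26], [-0.24, 0.04, -0.1, 0.14]] + [[0.11, 0.3, -0.23, -0.07],[-0.14, -0.37, 0.28, 0.08],[-0.04, -0.1, 0.07, 0.02],[0.05, 0.13, -0.1, -0.03]] + [[-0.19, -0.08, -0.09, -0.35], [-0.1, -0.04, -0.05, -0.19], [-0.07, -0.03, -0.04, -0.14], [0.09, 0.04, 0.04, 0.16]] + [[-0.0,0.00,0.00,-0.0], [-0.00,0.01,0.01,-0.0], [-0.01,0.03,0.03,-0.01], [-0.02,0.04,0.04,-0.01]]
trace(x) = -0.03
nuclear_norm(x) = 2.02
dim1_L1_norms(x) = [1.16, 1.07, 1.13, 0.75]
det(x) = 0.02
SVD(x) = [[-0.21,0.6,-0.77,0.05], [-0.50,-0.73,-0.42,0.18], [0.73,-0.19,-0.31,0.57], [-0.4,0.26,0.36,0.8]] @ diag([0.742854126916302, 0.6675285321389572, 0.5362471883106016, 0.07818157028866908]) @ [[0.79, -0.15, 0.34, -0.48], [0.28, 0.76, -0.57, -0.17], [0.45, 0.19, 0.23, 0.84], [-0.30, 0.61, 0.72, -0.17]]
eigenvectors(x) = [[0.10+0.56j, (0.1-0.56j), (-0.23+0.06j), -0.23-0.06j],[(-0.75+0j), (-0.75-0j), 0.29-0.10j, (0.29+0.1j)],[-0.03-0.19j, (-0.03+0.19j), (0.84+0j), 0.84-0.00j],[(0.19+0.22j), 0.19-0.22j, (-0.37-0.1j), (-0.37+0.1j)]]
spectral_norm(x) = 0.74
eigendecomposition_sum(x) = [[-0.08+0.24j, (0.12+0.12j), -0.14+0.03j, (-0.18+0.02j)], [(-0.28-0.16j), (-0.18+0.13j), (-0.01-0.19j), (0.02-0.24j)], [(0.03-0.08j), -0.04-0.04j, (0.05-0.01j), 0.06-0.01j], [0.02+0.13j, 0.08+0.02j, (-0.06+0.05j), -0.07+0.05j]] + [[(-0.08-0.24j), (0.12-0.12j), -0.14-0.03j, -0.18-0.02j], [-0.28+0.16j, (-0.18-0.13j), -0.01+0.19j, (0.02+0.24j)], [0.03+0.08j, -0.04+0.04j, (0.05+0.01j), (0.06+0.01j)], [0.02-0.13j, 0.08-0.02j, -0.06-0.05j, -0.07-0.05j]] + [[(-0.02+0.07j), 0.00-0.05j, -0.04-0.07j, (0.01-0.25j)], [(0.01-0.1j), 0.06j, 0.06+0.09j, (0.02+0.32j)], [(0.13-0.24j), (-0.05+0.17j), 0.08+0.29j, (-0.25+0.84j)], [(-0.08+0.09j), (0.04-0.07j), 0.00-0.14j, (0.21-0.34j)]] + [[(-0.02-0.07j), 0.00+0.05j, -0.04+0.07j, 0.01+0.25j], [(0.01+0.1j), 0.00-0.06j, 0.06-0.09j, (0.02-0.32j)], [(0.13+0.24j), (-0.05-0.17j), (0.08-0.29j), -0.25-0.84j], [(-0.08-0.09j), (0.04+0.07j), 0.00+0.14j, 0.21+0.34j]]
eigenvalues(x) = [(-0.29+0.41j), (-0.29-0.41j), (0.27+0.09j), (0.27-0.09j)]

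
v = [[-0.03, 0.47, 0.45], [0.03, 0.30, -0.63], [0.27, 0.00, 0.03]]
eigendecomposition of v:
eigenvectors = [[(-0.82+0j), (0.27-0.57j), (0.27+0.57j)],[(0.38+0j), 0.69+0.00j, (0.69-0j)],[0.43+0.00j, (-0.09-0.35j), -0.09+0.35j]]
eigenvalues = [(-0.48+0j), (0.39+0.3j), (0.39-0.3j)]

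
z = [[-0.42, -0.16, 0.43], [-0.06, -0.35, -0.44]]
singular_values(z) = [0.68, 0.49]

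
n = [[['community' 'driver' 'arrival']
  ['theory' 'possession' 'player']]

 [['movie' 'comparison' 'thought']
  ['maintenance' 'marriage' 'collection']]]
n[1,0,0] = 'movie'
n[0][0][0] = 'community'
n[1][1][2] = 'collection'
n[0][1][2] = 'player'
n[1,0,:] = ['movie', 'comparison', 'thought']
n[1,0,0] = 'movie'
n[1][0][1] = 'comparison'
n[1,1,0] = 'maintenance'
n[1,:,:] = [['movie', 'comparison', 'thought'], ['maintenance', 'marriage', 'collection']]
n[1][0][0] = 'movie'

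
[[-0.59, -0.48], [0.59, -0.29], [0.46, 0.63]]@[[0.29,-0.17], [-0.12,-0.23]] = [[-0.11, 0.21],[0.21, -0.03],[0.06, -0.22]]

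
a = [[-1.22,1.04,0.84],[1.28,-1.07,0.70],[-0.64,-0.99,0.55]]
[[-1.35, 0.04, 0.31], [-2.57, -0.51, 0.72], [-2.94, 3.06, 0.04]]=a @ [[0.44, -1.92, 0.31], [1.27, -2.0, 0.13], [-2.54, -0.27, 0.66]]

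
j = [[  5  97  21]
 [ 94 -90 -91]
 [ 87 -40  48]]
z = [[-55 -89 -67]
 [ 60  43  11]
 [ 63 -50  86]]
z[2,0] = 63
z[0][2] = -67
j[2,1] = -40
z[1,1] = 43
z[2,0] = 63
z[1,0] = 60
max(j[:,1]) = 97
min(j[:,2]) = -91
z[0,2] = -67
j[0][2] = 21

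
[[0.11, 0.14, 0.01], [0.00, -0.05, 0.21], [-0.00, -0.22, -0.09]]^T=[[0.11, 0.0, -0.00],  [0.14, -0.05, -0.22],  [0.01, 0.21, -0.09]]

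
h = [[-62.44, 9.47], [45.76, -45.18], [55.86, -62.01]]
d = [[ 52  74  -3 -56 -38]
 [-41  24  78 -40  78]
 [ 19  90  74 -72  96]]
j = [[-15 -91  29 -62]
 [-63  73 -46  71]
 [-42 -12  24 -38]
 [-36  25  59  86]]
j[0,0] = -15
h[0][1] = 9.47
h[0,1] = 9.47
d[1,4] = 78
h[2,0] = 55.86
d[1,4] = 78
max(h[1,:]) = 45.76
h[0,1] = 9.47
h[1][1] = -45.18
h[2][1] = -62.01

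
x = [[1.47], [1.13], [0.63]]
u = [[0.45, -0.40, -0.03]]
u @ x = [[0.19]]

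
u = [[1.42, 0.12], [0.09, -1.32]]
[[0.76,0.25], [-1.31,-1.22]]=u @[[0.45, 0.10], [1.02, 0.93]]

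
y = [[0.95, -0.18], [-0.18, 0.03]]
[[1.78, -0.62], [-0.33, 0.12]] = y@[[1.63,-0.7],  [-1.3,-0.24]]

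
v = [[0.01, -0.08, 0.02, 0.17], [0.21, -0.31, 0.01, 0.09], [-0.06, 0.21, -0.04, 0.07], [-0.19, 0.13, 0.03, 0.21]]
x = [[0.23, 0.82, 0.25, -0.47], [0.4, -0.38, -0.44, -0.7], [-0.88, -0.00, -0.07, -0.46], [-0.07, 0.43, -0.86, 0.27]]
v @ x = [[-0.06,0.11,-0.11,0.09],[-0.09,0.33,0.11,0.14],[0.1,-0.1,-0.16,-0.08],[-0.03,-0.11,-0.29,0.04]]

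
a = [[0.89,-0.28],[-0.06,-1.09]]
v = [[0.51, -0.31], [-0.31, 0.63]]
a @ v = [[0.54,-0.45],[0.31,-0.67]]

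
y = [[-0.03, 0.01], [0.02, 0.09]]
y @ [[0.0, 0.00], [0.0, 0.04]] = [[0.00,0.00], [0.00,0.00]]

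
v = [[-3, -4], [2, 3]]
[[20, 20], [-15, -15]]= v@ [[0, 0], [-5, -5]]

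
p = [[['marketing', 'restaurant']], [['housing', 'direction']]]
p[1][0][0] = 'housing'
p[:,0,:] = [['marketing', 'restaurant'], ['housing', 'direction']]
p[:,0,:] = [['marketing', 'restaurant'], ['housing', 'direction']]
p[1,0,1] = 'direction'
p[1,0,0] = 'housing'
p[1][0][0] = 'housing'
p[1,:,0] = ['housing']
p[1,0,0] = 'housing'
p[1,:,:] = [['housing', 'direction']]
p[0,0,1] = 'restaurant'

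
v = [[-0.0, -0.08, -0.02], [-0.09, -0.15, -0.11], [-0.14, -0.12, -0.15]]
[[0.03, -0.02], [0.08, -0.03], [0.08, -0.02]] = v@[[-0.21, 0.09], [-0.34, 0.26], [-0.09, -0.19]]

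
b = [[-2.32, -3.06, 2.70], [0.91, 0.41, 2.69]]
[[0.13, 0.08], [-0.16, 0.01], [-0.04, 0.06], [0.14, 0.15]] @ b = [[-0.23, -0.37, 0.57], [0.38, 0.49, -0.41], [0.15, 0.15, 0.05], [-0.19, -0.37, 0.78]]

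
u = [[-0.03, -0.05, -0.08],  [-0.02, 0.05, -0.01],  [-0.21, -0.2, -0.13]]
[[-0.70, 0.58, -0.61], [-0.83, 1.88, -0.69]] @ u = [[0.14,0.19,0.13],[0.13,0.27,0.14]]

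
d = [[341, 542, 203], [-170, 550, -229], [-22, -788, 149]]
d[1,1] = 550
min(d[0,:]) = 203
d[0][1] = 542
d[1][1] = 550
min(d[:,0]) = -170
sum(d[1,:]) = 151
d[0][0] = 341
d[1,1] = 550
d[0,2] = 203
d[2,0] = -22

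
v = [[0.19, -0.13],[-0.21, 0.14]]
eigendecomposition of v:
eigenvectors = [[0.67, 0.56], [-0.74, 0.83]]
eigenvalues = [0.33, -0.0]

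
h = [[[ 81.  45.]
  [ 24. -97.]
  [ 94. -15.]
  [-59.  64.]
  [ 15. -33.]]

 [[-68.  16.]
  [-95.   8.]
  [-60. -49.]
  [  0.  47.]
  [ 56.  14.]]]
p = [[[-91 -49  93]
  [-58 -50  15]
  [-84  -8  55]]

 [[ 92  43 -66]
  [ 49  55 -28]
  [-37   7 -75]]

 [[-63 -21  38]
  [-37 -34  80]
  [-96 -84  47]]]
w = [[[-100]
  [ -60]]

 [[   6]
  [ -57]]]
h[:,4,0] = [15.0, 56.0]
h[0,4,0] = 15.0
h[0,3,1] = 64.0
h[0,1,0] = 24.0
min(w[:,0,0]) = -100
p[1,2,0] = -37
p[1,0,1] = 43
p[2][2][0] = -96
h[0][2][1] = -15.0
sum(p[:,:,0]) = -325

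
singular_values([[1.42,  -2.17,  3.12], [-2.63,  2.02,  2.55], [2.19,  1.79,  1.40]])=[4.28, 4.17, 2.86]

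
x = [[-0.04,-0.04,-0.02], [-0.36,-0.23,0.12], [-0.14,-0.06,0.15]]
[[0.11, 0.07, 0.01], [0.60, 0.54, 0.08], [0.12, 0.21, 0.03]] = x@[[-1.48, -0.04, 0.15], [-0.76, -1.99, -0.52], [-0.86, 0.54, 0.11]]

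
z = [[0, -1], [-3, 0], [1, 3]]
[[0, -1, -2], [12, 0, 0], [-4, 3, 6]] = z@[[-4, 0, 0], [0, 1, 2]]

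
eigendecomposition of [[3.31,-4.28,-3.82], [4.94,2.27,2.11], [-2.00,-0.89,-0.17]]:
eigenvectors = [[(0.12+0.53j), 0.12-0.53j, -0.13+0.00j], [0.77+0.00j, (0.77-0j), (-0.7+0j)], [(-0.33+0.05j), -0.33-0.05j, 0.70+0.00j]]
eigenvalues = [(2.16+3.54j), (2.16-3.54j), (1.1+0j)]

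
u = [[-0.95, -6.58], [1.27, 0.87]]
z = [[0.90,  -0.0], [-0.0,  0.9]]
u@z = [[-0.86, -5.92],[1.14, 0.78]]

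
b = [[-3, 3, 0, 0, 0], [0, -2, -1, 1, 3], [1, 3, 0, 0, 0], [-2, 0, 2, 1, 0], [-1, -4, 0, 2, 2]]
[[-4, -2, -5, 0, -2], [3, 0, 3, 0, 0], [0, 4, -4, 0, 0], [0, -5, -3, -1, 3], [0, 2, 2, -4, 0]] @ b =[[9, -15, 2, -6, -10], [-6, 18, 0, 0, 0], [-4, -20, -4, 4, 12], [-4, -11, 3, 0, -9], [10, 2, -10, -2, 6]]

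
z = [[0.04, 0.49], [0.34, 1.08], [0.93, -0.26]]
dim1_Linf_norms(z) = [0.49, 1.08, 0.93]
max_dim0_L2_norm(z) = 1.21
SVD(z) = [[-0.39, -0.09], [-0.92, 0.05], [0.0, 0.99]] @ diag([1.230306404035833, 0.9708481612427448]) @ [[-0.26, -0.96], [0.96, -0.26]]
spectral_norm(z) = 1.23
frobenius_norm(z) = 1.57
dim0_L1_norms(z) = [1.31, 1.83]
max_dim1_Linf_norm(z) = 1.08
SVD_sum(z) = [[0.13,0.47],[0.3,1.09],[-0.0,-0.01]] + [[-0.09, 0.02], [0.04, -0.01], [0.93, -0.25]]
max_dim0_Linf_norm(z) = 1.08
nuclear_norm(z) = 2.20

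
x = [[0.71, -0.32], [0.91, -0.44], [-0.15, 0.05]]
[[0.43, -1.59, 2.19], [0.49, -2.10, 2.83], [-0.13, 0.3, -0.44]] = x@ [[1.68, -1.36, 2.65], [2.37, 1.95, -0.95]]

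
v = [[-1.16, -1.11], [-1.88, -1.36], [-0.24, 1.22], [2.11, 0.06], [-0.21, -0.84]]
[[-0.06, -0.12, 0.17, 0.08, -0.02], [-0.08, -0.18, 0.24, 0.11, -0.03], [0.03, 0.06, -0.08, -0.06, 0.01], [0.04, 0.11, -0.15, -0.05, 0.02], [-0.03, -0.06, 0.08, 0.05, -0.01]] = v @ [[0.02, 0.05, -0.07, -0.02, 0.01], [0.03, 0.06, -0.08, -0.05, 0.01]]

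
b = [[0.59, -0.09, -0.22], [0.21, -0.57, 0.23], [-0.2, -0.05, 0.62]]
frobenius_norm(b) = 1.12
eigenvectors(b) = [[-0.09, -0.72, -0.7], [-0.99, -0.31, 0.01], [-0.06, -0.62, 0.71]]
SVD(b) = [[-0.68,0.36,-0.64], [0.04,0.89,0.46], [0.73,0.29,-0.62]] @ diag([0.8162015185787248, 0.7168346885713642, 0.2708562539993844]) @ [[-0.66, 0.00, 0.75],[0.48, -0.77, 0.42],[-0.58, -0.64, -0.51]]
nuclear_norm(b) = 1.80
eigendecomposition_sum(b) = [[0.01, -0.05, 0.01], [0.13, -0.56, 0.13], [0.01, -0.03, 0.01]] + [[0.2,-0.03,0.20],[0.09,-0.01,0.09],[0.17,-0.03,0.17]] + [[0.38, -0.01, -0.43], [-0.01, 0.00, 0.01], [-0.38, 0.01, 0.44]]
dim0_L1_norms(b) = [1.0, 0.71, 1.07]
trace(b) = 0.64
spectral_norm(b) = 0.82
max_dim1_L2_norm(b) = 0.65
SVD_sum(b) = [[0.37,-0.0,-0.42], [-0.02,0.00,0.02], [-0.39,0.0,0.45]] + [[0.12, -0.2, 0.11], [0.30, -0.49, 0.27], [0.1, -0.16, 0.09]] + [[0.1, 0.11, 0.09], [-0.07, -0.08, -0.06], [0.1, 0.11, 0.09]]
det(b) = -0.16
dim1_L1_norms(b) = [0.9, 1.01, 0.87]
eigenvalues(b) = [-0.54, 0.36, 0.82]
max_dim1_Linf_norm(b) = 0.62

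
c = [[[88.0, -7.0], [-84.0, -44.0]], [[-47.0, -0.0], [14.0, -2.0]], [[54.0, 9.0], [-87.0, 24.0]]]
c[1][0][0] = -47.0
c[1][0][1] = -0.0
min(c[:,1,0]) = -87.0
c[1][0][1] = -0.0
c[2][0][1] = 9.0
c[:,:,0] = [[88.0, -84.0], [-47.0, 14.0], [54.0, -87.0]]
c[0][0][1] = -7.0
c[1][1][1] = -2.0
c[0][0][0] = 88.0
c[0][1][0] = -84.0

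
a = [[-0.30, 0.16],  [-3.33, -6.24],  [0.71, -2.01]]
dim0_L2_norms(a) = [3.42, 6.56]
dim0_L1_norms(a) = [4.34, 8.41]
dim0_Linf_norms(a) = [3.33, 6.24]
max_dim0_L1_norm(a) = 8.41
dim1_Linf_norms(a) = [0.3, 6.24, 2.01]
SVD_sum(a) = [[0.01,0.01], [-3.04,-6.38], [-0.65,-1.36]] + [[-0.31, 0.15],[-0.29, 0.14],[1.36, -0.65]]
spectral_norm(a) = 7.22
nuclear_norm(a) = 8.80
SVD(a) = [[0.00, 0.22],[-0.98, 0.20],[-0.21, -0.95]] @ diag([7.224992359822982, 1.5766373712745472]) @ [[0.43,0.9],[-0.9,0.43]]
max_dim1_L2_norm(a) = 7.07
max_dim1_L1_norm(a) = 9.57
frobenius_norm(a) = 7.40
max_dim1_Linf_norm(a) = 6.24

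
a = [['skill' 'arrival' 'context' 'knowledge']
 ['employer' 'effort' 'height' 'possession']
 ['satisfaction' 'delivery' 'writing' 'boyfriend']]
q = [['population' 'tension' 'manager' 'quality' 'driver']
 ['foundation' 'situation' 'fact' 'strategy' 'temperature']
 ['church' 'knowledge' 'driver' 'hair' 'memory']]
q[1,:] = ['foundation', 'situation', 'fact', 'strategy', 'temperature']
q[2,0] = 'church'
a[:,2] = ['context', 'height', 'writing']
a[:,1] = ['arrival', 'effort', 'delivery']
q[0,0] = 'population'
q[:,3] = ['quality', 'strategy', 'hair']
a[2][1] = 'delivery'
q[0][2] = 'manager'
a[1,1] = 'effort'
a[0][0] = 'skill'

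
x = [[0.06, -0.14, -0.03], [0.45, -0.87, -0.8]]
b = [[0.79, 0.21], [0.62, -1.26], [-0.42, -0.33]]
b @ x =[[0.14, -0.29, -0.19], [-0.53, 1.01, 0.99], [-0.17, 0.35, 0.28]]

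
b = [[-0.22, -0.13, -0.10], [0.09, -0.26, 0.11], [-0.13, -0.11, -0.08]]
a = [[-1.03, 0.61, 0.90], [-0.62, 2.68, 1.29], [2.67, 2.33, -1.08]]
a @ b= [[0.16, -0.12, 0.1], [0.21, -0.76, 0.25], [-0.24, -0.83, 0.08]]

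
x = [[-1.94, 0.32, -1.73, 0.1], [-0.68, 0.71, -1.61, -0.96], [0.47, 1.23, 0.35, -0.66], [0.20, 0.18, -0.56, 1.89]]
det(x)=-6.240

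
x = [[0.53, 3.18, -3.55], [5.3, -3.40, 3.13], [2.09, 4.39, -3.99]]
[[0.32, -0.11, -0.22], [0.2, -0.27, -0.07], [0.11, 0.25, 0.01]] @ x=[[-0.87, 0.43, -0.60],[-1.47, 1.25, -1.28],[1.40, -0.46, 0.35]]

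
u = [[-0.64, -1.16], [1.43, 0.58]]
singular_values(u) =[1.92, 0.67]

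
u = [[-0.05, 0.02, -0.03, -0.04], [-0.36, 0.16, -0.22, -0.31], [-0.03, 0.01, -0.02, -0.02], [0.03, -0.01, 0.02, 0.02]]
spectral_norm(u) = 0.56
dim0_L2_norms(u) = [0.37, 0.16, 0.22, 0.31]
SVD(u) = [[-0.13, 0.28, 0.95, 0.0], [-0.99, -0.14, -0.10, -0.00], [-0.08, 0.67, -0.21, 0.71], [0.08, -0.67, 0.21, 0.71]] @ diag([0.5555393061382154, 0.008647510442729317, 0.001140130963057003, 4.3482020915762924e-20]) @ [[0.66, -0.29, 0.4, 0.56], [-0.42, -0.40, -0.50, 0.64], [-0.57, -0.39, 0.72, -0.06], [0.26, -0.77, -0.26, -0.52]]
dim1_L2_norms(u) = [0.07, 0.55, 0.04, 0.04]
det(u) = 0.00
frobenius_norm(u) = 0.56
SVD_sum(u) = [[-0.05, 0.02, -0.03, -0.04], [-0.36, 0.16, -0.22, -0.31], [-0.03, 0.01, -0.02, -0.02], [0.03, -0.01, 0.02, 0.02]] + [[-0.0, -0.00, -0.00, 0.00], [0.00, 0.00, 0.0, -0.00], [-0.0, -0.0, -0.0, 0.00], [0.0, 0.0, 0.00, -0.0]] + [[-0.00, -0.00, 0.00, -0.00], [0.00, 0.0, -0.00, 0.00], [0.00, 0.0, -0.00, 0.00], [-0.0, -0.00, 0.00, -0.0]] + [[0.0, -0.00, -0.00, -0.0], [-0.0, 0.0, 0.0, 0.0], [0.00, -0.0, -0.0, -0.00], [0.0, -0.0, -0.00, -0.00]]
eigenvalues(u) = [0.12, -0.01, -0.0, 0.0]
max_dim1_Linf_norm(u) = 0.36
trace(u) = 0.11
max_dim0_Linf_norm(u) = 0.36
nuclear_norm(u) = 0.57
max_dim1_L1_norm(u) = 1.05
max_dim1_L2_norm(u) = 0.55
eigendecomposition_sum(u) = [[-0.04, 0.02, -0.03, -0.04],[-0.35, 0.16, -0.22, -0.3],[-0.02, 0.01, -0.01, -0.02],[0.02, -0.01, 0.01, 0.02]] + [[-0.01,  0.0,  -0.00,  -0.00], [-0.01,  0.00,  -0.0,  -0.00], [-0.02,  0.00,  -0.01,  -0.01], [0.02,  -0.00,  0.01,  0.01]] + [[-0.00,0.0,-0.0,-0.00], [-0.01,0.00,-0.0,-0.00], [0.0,-0.00,0.00,0.00], [-0.0,0.00,-0.00,-0.0]] + [[0.00, -0.0, -0.0, -0.00], [-0.0, 0.00, 0.0, 0.00], [-0.00, 0.00, 0.00, 0.00], [-0.00, 0.0, 0.0, 0.0]]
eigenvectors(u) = [[0.12,0.27,0.18,-0.26], [0.99,0.23,0.67,0.77], [0.05,0.66,-0.51,0.26], [-0.05,-0.66,0.51,0.52]]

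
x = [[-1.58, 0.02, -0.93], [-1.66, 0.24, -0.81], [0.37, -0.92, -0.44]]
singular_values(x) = [2.61, 1.08, 0.0]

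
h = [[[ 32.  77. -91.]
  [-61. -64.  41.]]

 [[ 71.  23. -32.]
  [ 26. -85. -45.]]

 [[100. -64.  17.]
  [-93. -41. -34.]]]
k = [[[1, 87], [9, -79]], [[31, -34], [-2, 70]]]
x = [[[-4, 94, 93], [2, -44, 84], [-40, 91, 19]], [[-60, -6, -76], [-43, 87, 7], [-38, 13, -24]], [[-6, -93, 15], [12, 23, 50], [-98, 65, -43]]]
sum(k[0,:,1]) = 8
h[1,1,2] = -45.0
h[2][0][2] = 17.0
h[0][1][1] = -64.0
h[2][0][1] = -64.0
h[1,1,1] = -85.0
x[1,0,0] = -60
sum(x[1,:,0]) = -141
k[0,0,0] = 1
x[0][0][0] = -4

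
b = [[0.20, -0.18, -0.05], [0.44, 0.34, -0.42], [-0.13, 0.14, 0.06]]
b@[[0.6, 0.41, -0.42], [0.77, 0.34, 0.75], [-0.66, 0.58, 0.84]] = [[0.01, -0.01, -0.26], [0.80, 0.05, -0.28], [-0.01, 0.03, 0.21]]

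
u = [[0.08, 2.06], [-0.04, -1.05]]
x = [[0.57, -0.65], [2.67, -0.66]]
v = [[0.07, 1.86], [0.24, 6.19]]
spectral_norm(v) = 6.47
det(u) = -0.00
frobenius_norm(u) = 2.31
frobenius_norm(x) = 2.88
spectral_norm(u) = 2.31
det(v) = -0.01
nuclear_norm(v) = 6.47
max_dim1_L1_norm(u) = 2.14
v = x @ u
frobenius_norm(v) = 6.47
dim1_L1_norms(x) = [1.22, 3.33]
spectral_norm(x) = 2.84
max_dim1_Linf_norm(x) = 2.67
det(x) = 1.36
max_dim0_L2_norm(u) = 2.31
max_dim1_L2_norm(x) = 2.75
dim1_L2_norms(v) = [1.86, 6.19]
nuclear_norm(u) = 2.31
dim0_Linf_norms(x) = [2.67, 0.66]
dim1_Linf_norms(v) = [1.86, 6.19]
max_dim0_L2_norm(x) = 2.73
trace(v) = 6.26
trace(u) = -0.97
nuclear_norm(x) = 3.32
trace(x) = -0.09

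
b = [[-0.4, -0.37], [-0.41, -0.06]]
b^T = [[-0.40, -0.41], [-0.37, -0.06]]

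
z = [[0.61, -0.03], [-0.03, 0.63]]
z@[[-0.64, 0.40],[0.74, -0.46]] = [[-0.41, 0.26], [0.49, -0.30]]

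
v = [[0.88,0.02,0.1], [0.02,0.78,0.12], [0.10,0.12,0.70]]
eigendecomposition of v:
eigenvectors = [[-0.76, -0.6, -0.25], [-0.42, 0.75, -0.51], [-0.49, 0.28, 0.82]]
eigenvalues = [0.96, 0.81, 0.6]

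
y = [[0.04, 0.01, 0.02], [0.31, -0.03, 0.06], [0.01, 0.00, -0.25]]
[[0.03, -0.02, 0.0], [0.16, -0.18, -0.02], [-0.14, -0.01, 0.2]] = y@[[0.44, -0.6, 0.20], [0.45, -0.15, 1.18], [0.59, 0.03, -0.79]]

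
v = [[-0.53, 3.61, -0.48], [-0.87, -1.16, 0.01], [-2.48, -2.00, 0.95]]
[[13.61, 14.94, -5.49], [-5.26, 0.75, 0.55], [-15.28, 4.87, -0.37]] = v @ [[1.55,-5.12,1.19], [3.33,3.18,-1.37], [-5.03,-1.55,-0.17]]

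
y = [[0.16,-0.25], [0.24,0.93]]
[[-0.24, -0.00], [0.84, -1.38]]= y @ [[-0.05, -1.67], [0.92, -1.05]]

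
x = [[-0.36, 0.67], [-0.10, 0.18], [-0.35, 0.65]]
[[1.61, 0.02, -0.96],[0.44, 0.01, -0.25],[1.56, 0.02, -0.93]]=x @ [[-1.07,-0.44,-2.01],[1.83,-0.21,-2.52]]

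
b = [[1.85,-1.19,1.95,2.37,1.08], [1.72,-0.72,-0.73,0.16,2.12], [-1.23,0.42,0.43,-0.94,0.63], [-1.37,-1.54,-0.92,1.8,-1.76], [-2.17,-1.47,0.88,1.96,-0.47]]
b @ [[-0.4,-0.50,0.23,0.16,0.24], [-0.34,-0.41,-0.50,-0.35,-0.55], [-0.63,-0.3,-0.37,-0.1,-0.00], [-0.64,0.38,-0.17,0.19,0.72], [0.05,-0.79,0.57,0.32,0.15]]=[[-3.03,-0.97,0.51,1.31,2.97], [0.02,-1.96,2.21,1.31,1.24], [0.71,-0.54,-0.13,-0.36,-1.11], [0.41,3.67,-0.51,0.19,1.55], [-0.46,2.54,-0.69,0.30,1.63]]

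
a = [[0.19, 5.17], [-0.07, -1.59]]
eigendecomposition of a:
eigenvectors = [[1.0,-0.96],[-0.05,0.29]]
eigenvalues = [-0.04, -1.36]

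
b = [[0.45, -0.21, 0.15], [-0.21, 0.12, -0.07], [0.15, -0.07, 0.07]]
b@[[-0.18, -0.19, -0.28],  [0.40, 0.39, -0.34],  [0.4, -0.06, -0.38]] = [[-0.11, -0.18, -0.11],[0.06, 0.09, 0.04],[-0.03, -0.06, -0.04]]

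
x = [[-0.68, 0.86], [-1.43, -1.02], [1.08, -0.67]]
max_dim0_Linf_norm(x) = 1.43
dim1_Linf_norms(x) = [0.86, 1.43, 1.08]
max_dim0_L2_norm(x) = 1.92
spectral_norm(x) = 1.92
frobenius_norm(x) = 2.43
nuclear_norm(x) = 3.41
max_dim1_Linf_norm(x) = 1.43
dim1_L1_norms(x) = [1.54, 2.45, 1.75]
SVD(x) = [[-0.31,0.62], [-0.79,-0.58], [0.52,-0.52]] @ diag([1.9207158672321065, 1.4877669701142107]) @ [[0.99, 0.10], [-0.10, 0.99]]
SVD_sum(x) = [[-0.59,-0.06],[-1.52,-0.16],[1.0,0.1]] + [[-0.09, 0.92],[0.09, -0.86],[0.08, -0.77]]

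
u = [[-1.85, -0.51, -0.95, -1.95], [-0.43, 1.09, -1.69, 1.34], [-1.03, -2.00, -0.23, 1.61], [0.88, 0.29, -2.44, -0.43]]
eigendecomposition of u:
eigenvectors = [[(-0.85+0j),(0.03-0.52j),0.03+0.52j,(-0.18+0j)], [(-0.25+0j),(0.01+0.35j),0.01-0.35j,0.85+0.00j], [-0.46+0.00j,-0.01+0.46j,-0.01-0.46j,-0.36+0.00j], [-0.12+0.00j,(-0.63+0j),(-0.63-0j),0.34+0.00j]]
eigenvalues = [(-2.8+0j), (-0.53+2.33j), (-0.53-2.33j), (2.44+0j)]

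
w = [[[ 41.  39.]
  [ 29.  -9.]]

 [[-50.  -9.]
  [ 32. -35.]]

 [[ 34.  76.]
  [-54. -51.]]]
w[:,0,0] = [41.0, -50.0, 34.0]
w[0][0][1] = 39.0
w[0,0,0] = 41.0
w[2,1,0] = -54.0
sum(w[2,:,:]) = 5.0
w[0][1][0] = 29.0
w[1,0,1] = -9.0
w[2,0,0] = 34.0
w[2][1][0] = -54.0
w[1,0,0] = -50.0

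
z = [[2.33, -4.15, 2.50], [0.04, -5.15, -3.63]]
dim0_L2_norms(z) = [2.33, 6.61, 4.41]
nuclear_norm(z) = 11.47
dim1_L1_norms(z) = [8.98, 8.82]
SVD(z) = [[-0.55, -0.84], [-0.84, 0.55]] @ diag([6.915011648152688, 4.559058445108229]) @ [[-0.19, 0.95, 0.24], [-0.42, 0.14, -0.89]]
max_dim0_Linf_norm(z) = 5.15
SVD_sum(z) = [[0.72, -3.61, -0.91], [1.10, -5.51, -1.39]] + [[1.61,  -0.54,  3.41],[-1.06,  0.36,  -2.24]]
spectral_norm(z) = 6.92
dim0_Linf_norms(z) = [2.33, 5.15, 3.63]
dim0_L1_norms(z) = [2.37, 9.3, 6.13]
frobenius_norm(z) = 8.28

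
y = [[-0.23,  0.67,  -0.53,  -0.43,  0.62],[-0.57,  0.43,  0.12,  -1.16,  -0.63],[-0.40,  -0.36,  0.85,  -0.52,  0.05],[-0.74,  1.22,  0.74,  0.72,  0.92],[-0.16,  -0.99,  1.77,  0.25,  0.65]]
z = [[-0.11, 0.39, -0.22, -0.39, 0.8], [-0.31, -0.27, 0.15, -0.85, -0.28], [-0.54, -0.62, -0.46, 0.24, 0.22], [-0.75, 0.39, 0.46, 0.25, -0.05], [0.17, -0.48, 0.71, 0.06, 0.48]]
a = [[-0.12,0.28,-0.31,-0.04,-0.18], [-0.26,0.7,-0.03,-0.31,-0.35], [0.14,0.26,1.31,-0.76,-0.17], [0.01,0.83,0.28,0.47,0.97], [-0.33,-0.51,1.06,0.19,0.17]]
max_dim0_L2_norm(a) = 1.74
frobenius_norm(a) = 2.63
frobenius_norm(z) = 2.23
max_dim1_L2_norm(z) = 1.0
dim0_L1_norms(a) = [0.86, 2.58, 2.99, 1.77, 1.84]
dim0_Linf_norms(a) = [0.33, 0.83, 1.31, 0.76, 0.97]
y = z + a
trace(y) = 2.42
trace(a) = 2.53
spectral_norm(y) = 2.49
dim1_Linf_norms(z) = [0.8, 0.85, 0.62, 0.75, 0.71]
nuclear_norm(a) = 4.92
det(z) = -0.99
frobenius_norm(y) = 3.67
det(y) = -0.38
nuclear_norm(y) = 6.93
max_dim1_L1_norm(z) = 2.08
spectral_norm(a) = 1.79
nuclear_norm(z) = 4.99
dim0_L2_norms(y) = [1.05, 1.8, 2.17, 1.54, 1.43]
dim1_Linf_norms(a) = [0.31, 0.7, 1.31, 0.97, 1.06]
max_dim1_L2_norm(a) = 1.55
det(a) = -0.01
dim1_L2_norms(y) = [1.16, 1.51, 1.13, 1.99, 2.15]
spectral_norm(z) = 1.00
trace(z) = -0.11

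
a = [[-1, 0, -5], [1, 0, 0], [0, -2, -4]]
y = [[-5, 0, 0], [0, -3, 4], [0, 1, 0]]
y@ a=[[5, 0, 25], [-3, -8, -16], [1, 0, 0]]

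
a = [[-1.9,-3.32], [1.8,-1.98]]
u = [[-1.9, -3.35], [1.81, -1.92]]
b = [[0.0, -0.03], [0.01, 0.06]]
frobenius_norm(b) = 0.07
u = b + a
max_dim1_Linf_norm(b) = 0.06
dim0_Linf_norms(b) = [0.01, 0.06]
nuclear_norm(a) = 6.42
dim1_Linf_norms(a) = [3.32, 1.98]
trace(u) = -3.82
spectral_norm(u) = 3.98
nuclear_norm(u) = 6.42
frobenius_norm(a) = 4.67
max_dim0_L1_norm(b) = 0.09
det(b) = 0.00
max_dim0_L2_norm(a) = 3.87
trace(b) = 0.06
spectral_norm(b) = 0.07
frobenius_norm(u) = 4.67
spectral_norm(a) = 3.97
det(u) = 9.71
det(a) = 9.74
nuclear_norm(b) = 0.07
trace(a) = -3.88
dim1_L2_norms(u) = [3.85, 2.64]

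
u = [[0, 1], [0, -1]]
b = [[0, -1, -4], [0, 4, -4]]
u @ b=[[0, 4, -4], [0, -4, 4]]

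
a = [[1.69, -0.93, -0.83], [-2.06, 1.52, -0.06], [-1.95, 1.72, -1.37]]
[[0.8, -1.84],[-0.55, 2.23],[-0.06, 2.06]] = a@[[0.47, -0.98],[0.26, 0.14],[-0.30, 0.07]]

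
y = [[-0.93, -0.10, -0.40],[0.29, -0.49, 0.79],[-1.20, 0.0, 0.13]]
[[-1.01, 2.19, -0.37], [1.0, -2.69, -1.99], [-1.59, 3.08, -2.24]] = y @ [[1.31, -2.60, 1.56], [-1.5, 3.48, 0.46], [-0.14, -0.29, -2.81]]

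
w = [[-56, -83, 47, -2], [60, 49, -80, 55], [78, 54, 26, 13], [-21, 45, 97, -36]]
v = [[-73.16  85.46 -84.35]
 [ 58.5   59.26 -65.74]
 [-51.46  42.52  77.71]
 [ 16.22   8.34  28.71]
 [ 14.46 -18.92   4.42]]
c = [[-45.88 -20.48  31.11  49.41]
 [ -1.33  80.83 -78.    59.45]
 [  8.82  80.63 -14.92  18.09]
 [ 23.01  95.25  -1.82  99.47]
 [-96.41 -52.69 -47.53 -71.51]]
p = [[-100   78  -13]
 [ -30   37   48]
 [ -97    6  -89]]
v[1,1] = 59.26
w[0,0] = -56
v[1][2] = -65.74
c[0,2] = 31.11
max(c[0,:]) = 49.41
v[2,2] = 77.71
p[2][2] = -89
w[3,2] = 97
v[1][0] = 58.5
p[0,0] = -100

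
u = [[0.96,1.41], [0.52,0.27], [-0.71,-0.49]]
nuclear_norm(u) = 2.33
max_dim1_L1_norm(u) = 2.37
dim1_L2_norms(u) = [1.71, 0.59, 0.86]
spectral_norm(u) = 1.97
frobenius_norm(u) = 2.00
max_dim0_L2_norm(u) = 1.52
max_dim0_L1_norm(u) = 2.19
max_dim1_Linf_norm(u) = 1.41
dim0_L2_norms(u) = [1.3, 1.52]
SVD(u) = [[-0.86, 0.5], [-0.28, -0.61], [0.42, 0.62]] @ diag([1.966004806891522, 0.363352582596342]) @ [[-0.65,-0.76], [-0.76,0.65]]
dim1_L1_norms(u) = [2.37, 0.79, 1.2]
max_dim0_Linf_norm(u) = 1.41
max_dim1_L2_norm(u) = 1.71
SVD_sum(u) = [[1.1, 1.29], [0.35, 0.41], [-0.54, -0.64]] + [[-0.14, 0.12], [0.17, -0.14], [-0.17, 0.15]]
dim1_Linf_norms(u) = [1.41, 0.52, 0.71]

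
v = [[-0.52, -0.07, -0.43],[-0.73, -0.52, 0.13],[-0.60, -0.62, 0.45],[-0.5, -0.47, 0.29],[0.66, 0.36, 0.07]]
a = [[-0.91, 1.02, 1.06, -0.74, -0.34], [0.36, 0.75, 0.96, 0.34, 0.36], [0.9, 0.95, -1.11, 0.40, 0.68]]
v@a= [[0.06, -0.99, -0.14, 0.19, -0.14],  [0.59, -1.01, -1.42, 0.42, 0.15],  [0.73, -0.65, -1.73, 0.41, 0.29],  [0.55, -0.59, -1.30, 0.33, 0.2],  [-0.41, 1.01, 0.97, -0.34, -0.05]]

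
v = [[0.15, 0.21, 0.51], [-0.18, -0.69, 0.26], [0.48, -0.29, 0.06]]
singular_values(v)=[0.79, 0.6, 0.48]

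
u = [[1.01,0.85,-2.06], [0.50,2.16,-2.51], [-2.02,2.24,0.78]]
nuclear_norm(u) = 7.29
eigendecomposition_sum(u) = [[(0.01-0j), -0.01-0.00j, -0j], [0.01-0.00j, (-0.01-0j), 0.00-0.00j], [(0.01-0j), (-0.01-0j), -0j]] + [[(0.5-1.37j), (0.43+1.36j), (-1.03+0.66j)],  [(0.25-2.14j), (1.08+1.8j), -1.26+1.30j],  [(-1.02-0.57j), 1.12-0.17j, (0.39+0.9j)]] + [[0.50+1.37j, 0.43-1.36j, -1.03-0.66j],[0.25+2.14j, (1.08-1.8j), (-1.26-1.3j)],[-1.02+0.57j, (1.12+0.17j), (0.39-0.9j)]]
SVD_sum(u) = [[0.47, 1.38, -1.80], [0.67, 1.99, -2.59], [0.07, 0.19, -0.25]] + [[0.54, -0.53, -0.27], [-0.17, 0.17, 0.09], [-2.09, 2.05, 1.03]] + [[0.00, 0.0, 0.0], [-0.0, -0.00, -0.0], [0.00, 0.00, 0.00]]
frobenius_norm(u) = 5.19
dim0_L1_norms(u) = [3.53, 5.25, 5.35]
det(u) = 0.06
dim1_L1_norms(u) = [3.92, 5.17, 5.04]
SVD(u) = [[-0.57, 0.25, 0.78], [-0.82, -0.08, -0.57], [-0.08, -0.96, 0.25]] @ diag([4.073751508378774, 3.2113588121586987, 0.004819497104396829]) @ [[-0.2, -0.60, 0.78], [0.67, -0.66, -0.33], [0.71, 0.46, 0.54]]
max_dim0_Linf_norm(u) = 2.51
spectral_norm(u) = 4.07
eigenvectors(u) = [[(0.71+0j), (-0.5-0.12j), (-0.5+0.12j)], [0.46+0.00j, (-0.76+0j), -0.76-0.00j], [0.53+0.00j, -0.16+0.38j, (-0.16-0.38j)]]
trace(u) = 3.95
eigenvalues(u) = [(0.01+0j), (1.97+1.33j), (1.97-1.33j)]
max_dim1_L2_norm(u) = 3.35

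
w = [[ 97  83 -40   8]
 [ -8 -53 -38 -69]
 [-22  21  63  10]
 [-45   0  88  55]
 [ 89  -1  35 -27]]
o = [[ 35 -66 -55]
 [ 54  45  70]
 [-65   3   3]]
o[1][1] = 45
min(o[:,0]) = -65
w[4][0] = 89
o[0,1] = -66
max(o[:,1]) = 45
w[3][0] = -45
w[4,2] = 35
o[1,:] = [54, 45, 70]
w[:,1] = [83, -53, 21, 0, -1]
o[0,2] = -55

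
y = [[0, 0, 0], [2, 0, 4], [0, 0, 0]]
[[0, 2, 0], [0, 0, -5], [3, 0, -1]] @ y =[[4, 0, 8], [0, 0, 0], [0, 0, 0]]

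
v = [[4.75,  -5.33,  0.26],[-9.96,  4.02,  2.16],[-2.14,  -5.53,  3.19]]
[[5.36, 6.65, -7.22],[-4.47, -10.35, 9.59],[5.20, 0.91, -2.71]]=v @ [[0.2, 0.76, -0.44],[-0.81, -0.58, 0.99],[0.36, -0.21, 0.57]]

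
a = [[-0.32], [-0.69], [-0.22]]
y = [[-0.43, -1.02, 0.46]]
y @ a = [[0.74]]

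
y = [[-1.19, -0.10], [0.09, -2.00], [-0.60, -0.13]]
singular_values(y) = [2.01, 1.34]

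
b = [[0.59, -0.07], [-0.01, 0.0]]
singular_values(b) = [0.59, 0.0]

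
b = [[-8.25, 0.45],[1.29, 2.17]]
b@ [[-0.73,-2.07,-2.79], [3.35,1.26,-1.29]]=[[7.53, 17.64, 22.44], [6.33, 0.06, -6.40]]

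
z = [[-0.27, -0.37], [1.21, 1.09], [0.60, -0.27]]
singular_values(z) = [1.71, 0.61]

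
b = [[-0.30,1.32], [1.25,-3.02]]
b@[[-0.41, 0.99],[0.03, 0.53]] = [[0.16, 0.40], [-0.6, -0.36]]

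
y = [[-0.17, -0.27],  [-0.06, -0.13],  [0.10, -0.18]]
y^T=[[-0.17, -0.06, 0.10], [-0.27, -0.13, -0.18]]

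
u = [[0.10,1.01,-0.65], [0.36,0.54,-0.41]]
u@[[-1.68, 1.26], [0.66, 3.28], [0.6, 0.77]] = [[0.11, 2.94], [-0.49, 1.91]]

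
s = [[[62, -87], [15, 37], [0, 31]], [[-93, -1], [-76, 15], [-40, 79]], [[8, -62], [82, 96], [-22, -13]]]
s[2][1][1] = 96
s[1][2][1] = 79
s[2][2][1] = -13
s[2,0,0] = 8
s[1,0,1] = -1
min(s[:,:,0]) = -93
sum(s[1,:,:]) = -116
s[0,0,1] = -87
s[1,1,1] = 15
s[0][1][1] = 37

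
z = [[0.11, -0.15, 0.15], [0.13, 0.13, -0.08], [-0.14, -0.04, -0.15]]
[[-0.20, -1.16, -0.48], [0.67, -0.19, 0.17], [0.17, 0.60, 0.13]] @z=[[-0.11, -0.1, 0.13], [0.03, -0.13, 0.09], [0.08, 0.05, -0.04]]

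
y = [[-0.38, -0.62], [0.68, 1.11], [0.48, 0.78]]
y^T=[[-0.38,0.68,0.48], [-0.62,1.11,0.78]]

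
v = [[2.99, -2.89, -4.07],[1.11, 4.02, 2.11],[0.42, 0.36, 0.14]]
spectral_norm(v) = 6.77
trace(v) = 7.15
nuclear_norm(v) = 10.08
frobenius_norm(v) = 7.49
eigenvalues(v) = [(3.5+1.96j), (3.5-1.96j), (0.16+0j)]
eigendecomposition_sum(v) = [[1.50+1.65j,(-1.44+2.98j),(-2.09+1.09j)], [(0.55-1.23j),(2+0.07j),(1.11+0.89j)], [0.22-0.05j,(0.19+0.27j),(-0+0.23j)]] + [[(1.5-1.65j), (-1.44-2.98j), -2.09-1.09j], [0.55+1.23j, (2-0.07j), 1.11-0.89j], [0.22+0.05j, (0.19-0.27j), (-0-0.23j)]] + [[-0.01+0.00j, -0.02-0.00j, (0.1-0j)], [0.01-0.00j, (0.02+0j), (-0.11+0j)], [-0.01+0.00j, -0.02-0.00j, 0.15-0.00j]]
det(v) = 2.54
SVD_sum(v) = [[1.45, -3.83, -3.71], [-1.03, 2.71, 2.62], [-0.06, 0.16, 0.16]] + [[1.54, 0.93, -0.36], [2.15, 1.30, -0.50], [0.43, 0.26, -0.1]] + [[-0.00, 0.0, -0.01],[-0.01, 0.01, -0.01],[0.06, -0.06, 0.08]]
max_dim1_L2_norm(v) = 5.82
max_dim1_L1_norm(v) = 9.95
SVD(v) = [[-0.82, -0.57, -0.06], [0.58, -0.80, -0.15], [0.03, -0.16, 0.99]] @ diag([6.769607476694769, 3.1915261735754643, 0.11779344150275065]) @ [[-0.26,0.69,0.67], [-0.84,-0.51,0.20], [0.48,-0.51,0.72]]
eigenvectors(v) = [[(0.85+0j), (0.85-0j), 0.48+0.00j], [-0.21-0.47j, (-0.21+0.47j), -0.52+0.00j], [(0.04-0.07j), (0.04+0.07j), 0.70+0.00j]]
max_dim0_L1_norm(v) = 7.27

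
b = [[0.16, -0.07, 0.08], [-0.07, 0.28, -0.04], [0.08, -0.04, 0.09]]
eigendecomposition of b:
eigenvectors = [[-0.47, 0.69, -0.56], [0.83, 0.55, -0.02], [-0.29, 0.47, 0.83]]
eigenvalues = [0.33, 0.16, 0.04]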